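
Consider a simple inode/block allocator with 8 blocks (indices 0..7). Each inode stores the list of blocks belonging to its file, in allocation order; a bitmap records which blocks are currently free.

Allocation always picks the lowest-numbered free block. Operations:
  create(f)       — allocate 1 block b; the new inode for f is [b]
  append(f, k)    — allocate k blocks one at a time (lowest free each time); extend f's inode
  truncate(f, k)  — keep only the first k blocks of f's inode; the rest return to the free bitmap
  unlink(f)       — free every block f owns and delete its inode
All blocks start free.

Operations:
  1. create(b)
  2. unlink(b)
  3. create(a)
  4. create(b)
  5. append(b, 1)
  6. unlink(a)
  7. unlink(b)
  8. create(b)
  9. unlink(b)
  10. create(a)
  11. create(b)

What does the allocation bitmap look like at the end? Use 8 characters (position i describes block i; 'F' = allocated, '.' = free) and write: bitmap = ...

bitmap = FF......

  1. create(b)  ⇒  F.......  {b→[0]}
  2. unlink(b)  ⇒  ........  {}
  3. create(a)  ⇒  F.......  {a→[0]}
  4. create(b)  ⇒  FF......  {a→[0]; b→[1]}
  5. append(b, 1)  ⇒  FFF.....  {a→[0]; b→[1, 2]}
  6. unlink(a)  ⇒  .FF.....  {b→[1, 2]}
  7. unlink(b)  ⇒  ........  {}
  8. create(b)  ⇒  F.......  {b→[0]}
  9. unlink(b)  ⇒  ........  {}
  10. create(a)  ⇒  F.......  {a→[0]}
  11. create(b)  ⇒  FF......  {a→[0]; b→[1]}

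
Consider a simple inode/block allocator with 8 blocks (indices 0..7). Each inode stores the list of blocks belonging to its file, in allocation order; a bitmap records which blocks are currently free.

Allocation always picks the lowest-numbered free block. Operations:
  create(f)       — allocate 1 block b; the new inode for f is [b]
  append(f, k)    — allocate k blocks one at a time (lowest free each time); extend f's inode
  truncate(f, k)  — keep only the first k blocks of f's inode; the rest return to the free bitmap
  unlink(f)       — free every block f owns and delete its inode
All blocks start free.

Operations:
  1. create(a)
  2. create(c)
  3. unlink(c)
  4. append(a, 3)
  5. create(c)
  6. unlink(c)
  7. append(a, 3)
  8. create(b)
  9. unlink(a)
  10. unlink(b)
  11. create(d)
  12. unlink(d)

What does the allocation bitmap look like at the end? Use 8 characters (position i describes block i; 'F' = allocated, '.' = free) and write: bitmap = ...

bitmap = ........

[1] create(a) — a=0 (map F.......)
[2] create(c) — a=0 c=1 (map FF......)
[3] unlink(c) — a=0 (map F.......)
[4] append(a, 3) — a=0,1,2,3 (map FFFF....)
[5] create(c) — a=0,1,2,3 c=4 (map FFFFF...)
[6] unlink(c) — a=0,1,2,3 (map FFFF....)
[7] append(a, 3) — a=0,1,2,3,4,5,6 (map FFFFFFF.)
[8] create(b) — a=0,1,2,3,4,5,6 b=7 (map FFFFFFFF)
[9] unlink(a) — b=7 (map .......F)
[10] unlink(b) —  (map ........)
[11] create(d) — d=0 (map F.......)
[12] unlink(d) —  (map ........)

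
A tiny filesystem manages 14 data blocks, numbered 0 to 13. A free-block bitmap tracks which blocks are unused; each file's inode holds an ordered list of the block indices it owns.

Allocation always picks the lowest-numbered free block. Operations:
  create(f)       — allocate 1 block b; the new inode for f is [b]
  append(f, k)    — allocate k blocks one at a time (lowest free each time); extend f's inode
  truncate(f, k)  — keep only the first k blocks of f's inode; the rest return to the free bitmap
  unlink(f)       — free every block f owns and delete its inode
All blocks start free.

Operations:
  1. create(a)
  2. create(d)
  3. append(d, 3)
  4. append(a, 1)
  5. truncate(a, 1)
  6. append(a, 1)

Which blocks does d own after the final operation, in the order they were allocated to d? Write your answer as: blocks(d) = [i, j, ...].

after create(a) → a:[0]  free=[F.............]
after create(d) → a:[0], d:[1]  free=[FF............]
after append(d, 3) → a:[0], d:[1, 2, 3, 4]  free=[FFFFF.........]
after append(a, 1) → a:[0, 5], d:[1, 2, 3, 4]  free=[FFFFFF........]
after truncate(a, 1) → a:[0], d:[1, 2, 3, 4]  free=[FFFFF.........]
after append(a, 1) → a:[0, 5], d:[1, 2, 3, 4]  free=[FFFFFF........]

blocks(d) = [1, 2, 3, 4]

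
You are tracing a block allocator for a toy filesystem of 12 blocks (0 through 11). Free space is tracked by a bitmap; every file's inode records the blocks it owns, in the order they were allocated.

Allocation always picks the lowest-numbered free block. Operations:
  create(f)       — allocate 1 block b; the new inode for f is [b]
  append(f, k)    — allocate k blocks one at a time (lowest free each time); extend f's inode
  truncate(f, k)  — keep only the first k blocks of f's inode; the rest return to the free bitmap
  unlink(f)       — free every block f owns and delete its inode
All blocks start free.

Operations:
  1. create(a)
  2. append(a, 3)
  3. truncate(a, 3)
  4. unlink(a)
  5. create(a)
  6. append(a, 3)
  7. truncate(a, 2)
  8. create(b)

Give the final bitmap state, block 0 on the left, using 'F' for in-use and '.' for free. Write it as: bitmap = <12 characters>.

bitmap = FFF.........

[1] create(a) — a=0 (map F...........)
[2] append(a, 3) — a=0,1,2,3 (map FFFF........)
[3] truncate(a, 3) — a=0,1,2 (map FFF.........)
[4] unlink(a) —  (map ............)
[5] create(a) — a=0 (map F...........)
[6] append(a, 3) — a=0,1,2,3 (map FFFF........)
[7] truncate(a, 2) — a=0,1 (map FF..........)
[8] create(b) — a=0,1 b=2 (map FFF.........)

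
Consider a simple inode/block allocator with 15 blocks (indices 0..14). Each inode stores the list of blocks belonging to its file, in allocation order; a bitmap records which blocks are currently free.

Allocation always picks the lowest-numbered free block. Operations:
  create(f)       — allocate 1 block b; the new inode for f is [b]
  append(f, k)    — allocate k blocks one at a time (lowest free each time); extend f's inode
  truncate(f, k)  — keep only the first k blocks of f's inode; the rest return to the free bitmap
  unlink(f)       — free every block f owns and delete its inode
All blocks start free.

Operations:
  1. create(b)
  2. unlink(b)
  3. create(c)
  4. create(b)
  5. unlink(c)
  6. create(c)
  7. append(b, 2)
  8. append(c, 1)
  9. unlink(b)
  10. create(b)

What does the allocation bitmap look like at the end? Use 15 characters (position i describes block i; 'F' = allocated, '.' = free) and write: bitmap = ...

bitmap = FF..F..........

  1. create(b)  ⇒  F..............  {b→[0]}
  2. unlink(b)  ⇒  ...............  {}
  3. create(c)  ⇒  F..............  {c→[0]}
  4. create(b)  ⇒  FF.............  {b→[1]; c→[0]}
  5. unlink(c)  ⇒  .F.............  {b→[1]}
  6. create(c)  ⇒  FF.............  {b→[1]; c→[0]}
  7. append(b, 2)  ⇒  FFFF...........  {b→[1, 2, 3]; c→[0]}
  8. append(c, 1)  ⇒  FFFFF..........  {b→[1, 2, 3]; c→[0, 4]}
  9. unlink(b)  ⇒  F...F..........  {c→[0, 4]}
  10. create(b)  ⇒  FF..F..........  {b→[1]; c→[0, 4]}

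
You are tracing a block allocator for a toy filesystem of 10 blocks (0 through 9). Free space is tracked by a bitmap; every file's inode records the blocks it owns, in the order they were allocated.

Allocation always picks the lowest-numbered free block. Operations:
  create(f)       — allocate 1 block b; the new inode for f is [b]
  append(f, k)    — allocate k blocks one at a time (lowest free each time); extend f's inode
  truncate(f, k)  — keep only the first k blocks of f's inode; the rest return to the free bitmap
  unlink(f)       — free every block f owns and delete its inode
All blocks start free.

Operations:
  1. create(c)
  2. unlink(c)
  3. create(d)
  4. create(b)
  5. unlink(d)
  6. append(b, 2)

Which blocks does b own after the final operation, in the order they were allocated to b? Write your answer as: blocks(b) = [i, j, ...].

  1. create(c)  ⇒  F.........  {c→[0]}
  2. unlink(c)  ⇒  ..........  {}
  3. create(d)  ⇒  F.........  {d→[0]}
  4. create(b)  ⇒  FF........  {b→[1]; d→[0]}
  5. unlink(d)  ⇒  .F........  {b→[1]}
  6. append(b, 2)  ⇒  FFF.......  {b→[1, 0, 2]}

blocks(b) = [1, 0, 2]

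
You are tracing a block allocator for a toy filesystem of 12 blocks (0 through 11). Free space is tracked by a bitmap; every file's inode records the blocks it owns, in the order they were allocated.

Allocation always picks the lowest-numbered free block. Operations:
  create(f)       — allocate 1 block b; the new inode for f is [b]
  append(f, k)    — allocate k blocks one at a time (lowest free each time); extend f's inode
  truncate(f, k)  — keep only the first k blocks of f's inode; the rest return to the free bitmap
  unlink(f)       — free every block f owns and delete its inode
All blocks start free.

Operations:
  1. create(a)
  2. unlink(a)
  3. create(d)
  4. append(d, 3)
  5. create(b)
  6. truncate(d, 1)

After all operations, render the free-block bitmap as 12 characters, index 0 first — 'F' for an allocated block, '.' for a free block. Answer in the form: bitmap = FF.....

after create(a) → a:[0]  free=[F...........]
after unlink(a) →   free=[............]
after create(d) → d:[0]  free=[F...........]
after append(d, 3) → d:[0, 1, 2, 3]  free=[FFFF........]
after create(b) → b:[4], d:[0, 1, 2, 3]  free=[FFFFF.......]
after truncate(d, 1) → b:[4], d:[0]  free=[F...F.......]

bitmap = F...F.......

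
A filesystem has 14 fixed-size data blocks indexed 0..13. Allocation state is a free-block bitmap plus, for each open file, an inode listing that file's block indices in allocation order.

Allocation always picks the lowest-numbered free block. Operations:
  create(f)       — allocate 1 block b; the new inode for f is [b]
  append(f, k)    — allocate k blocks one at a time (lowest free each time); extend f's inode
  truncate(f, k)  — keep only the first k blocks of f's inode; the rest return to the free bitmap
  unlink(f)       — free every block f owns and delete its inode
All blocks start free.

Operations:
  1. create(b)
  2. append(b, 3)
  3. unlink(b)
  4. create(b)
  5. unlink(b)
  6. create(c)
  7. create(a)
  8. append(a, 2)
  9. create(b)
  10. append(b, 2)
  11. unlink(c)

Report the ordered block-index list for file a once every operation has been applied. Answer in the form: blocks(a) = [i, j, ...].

blocks(a) = [1, 2, 3]

create(b): bitmap=F............. | b=[0]
append(b, 3): bitmap=FFFF.......... | b=[0, 1, 2, 3]
unlink(b): bitmap=.............. | 
create(b): bitmap=F............. | b=[0]
unlink(b): bitmap=.............. | 
create(c): bitmap=F............. | c=[0]
create(a): bitmap=FF............ | a=[1] c=[0]
append(a, 2): bitmap=FFFF.......... | a=[1, 2, 3] c=[0]
create(b): bitmap=FFFFF......... | a=[1, 2, 3] b=[4] c=[0]
append(b, 2): bitmap=FFFFFFF....... | a=[1, 2, 3] b=[4, 5, 6] c=[0]
unlink(c): bitmap=.FFFFFF....... | a=[1, 2, 3] b=[4, 5, 6]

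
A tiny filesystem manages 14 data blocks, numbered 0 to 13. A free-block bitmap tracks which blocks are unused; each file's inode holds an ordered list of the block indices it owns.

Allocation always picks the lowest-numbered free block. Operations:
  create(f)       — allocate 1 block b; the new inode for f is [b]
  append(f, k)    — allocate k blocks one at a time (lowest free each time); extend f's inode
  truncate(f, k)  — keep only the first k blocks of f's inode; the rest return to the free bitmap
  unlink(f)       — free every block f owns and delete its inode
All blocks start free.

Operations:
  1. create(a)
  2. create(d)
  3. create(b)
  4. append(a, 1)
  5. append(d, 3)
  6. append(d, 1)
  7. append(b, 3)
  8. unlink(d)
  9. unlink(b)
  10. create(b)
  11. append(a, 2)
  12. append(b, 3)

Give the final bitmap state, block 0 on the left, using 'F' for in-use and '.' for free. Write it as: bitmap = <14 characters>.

bitmap = FFFFFFFF......

after create(a) → a:[0]  free=[F.............]
after create(d) → a:[0], d:[1]  free=[FF............]
after create(b) → a:[0], b:[2], d:[1]  free=[FFF...........]
after append(a, 1) → a:[0, 3], b:[2], d:[1]  free=[FFFF..........]
after append(d, 3) → a:[0, 3], b:[2], d:[1, 4, 5, 6]  free=[FFFFFFF.......]
after append(d, 1) → a:[0, 3], b:[2], d:[1, 4, 5, 6, 7]  free=[FFFFFFFF......]
after append(b, 3) → a:[0, 3], b:[2, 8, 9, 10], d:[1, 4, 5, 6, 7]  free=[FFFFFFFFFFF...]
after unlink(d) → a:[0, 3], b:[2, 8, 9, 10]  free=[F.FF....FFF...]
after unlink(b) → a:[0, 3]  free=[F..F..........]
after create(b) → a:[0, 3], b:[1]  free=[FF.F..........]
after append(a, 2) → a:[0, 3, 2, 4], b:[1]  free=[FFFFF.........]
after append(b, 3) → a:[0, 3, 2, 4], b:[1, 5, 6, 7]  free=[FFFFFFFF......]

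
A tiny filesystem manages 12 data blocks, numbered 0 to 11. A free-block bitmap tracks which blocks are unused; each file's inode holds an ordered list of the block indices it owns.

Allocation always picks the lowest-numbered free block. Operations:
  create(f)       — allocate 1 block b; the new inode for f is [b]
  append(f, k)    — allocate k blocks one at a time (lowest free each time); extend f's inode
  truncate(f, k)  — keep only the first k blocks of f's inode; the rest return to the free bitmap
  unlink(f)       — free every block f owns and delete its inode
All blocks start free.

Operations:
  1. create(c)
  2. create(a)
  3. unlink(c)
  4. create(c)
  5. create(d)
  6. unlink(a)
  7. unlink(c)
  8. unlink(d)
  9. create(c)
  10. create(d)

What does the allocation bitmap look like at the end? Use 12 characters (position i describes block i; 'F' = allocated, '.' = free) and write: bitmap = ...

bitmap = FF..........

create(c): bitmap=F........... | c=[0]
create(a): bitmap=FF.......... | a=[1] c=[0]
unlink(c): bitmap=.F.......... | a=[1]
create(c): bitmap=FF.......... | a=[1] c=[0]
create(d): bitmap=FFF......... | a=[1] c=[0] d=[2]
unlink(a): bitmap=F.F......... | c=[0] d=[2]
unlink(c): bitmap=..F......... | d=[2]
unlink(d): bitmap=............ | 
create(c): bitmap=F........... | c=[0]
create(d): bitmap=FF.......... | c=[0] d=[1]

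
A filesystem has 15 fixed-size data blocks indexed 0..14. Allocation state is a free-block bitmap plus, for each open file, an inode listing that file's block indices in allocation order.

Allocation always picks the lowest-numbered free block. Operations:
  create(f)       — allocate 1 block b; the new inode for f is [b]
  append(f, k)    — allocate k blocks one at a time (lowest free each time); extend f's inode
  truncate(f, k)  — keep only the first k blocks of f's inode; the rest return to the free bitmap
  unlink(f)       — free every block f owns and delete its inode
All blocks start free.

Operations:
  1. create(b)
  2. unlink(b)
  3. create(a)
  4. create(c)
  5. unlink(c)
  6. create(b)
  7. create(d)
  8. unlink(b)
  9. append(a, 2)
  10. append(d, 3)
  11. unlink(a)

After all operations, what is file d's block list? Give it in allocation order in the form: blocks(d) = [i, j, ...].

  1. create(b)  ⇒  F..............  {b→[0]}
  2. unlink(b)  ⇒  ...............  {}
  3. create(a)  ⇒  F..............  {a→[0]}
  4. create(c)  ⇒  FF.............  {a→[0]; c→[1]}
  5. unlink(c)  ⇒  F..............  {a→[0]}
  6. create(b)  ⇒  FF.............  {a→[0]; b→[1]}
  7. create(d)  ⇒  FFF............  {a→[0]; b→[1]; d→[2]}
  8. unlink(b)  ⇒  F.F............  {a→[0]; d→[2]}
  9. append(a, 2)  ⇒  FFFF...........  {a→[0, 1, 3]; d→[2]}
  10. append(d, 3)  ⇒  FFFFFFF........  {a→[0, 1, 3]; d→[2, 4, 5, 6]}
  11. unlink(a)  ⇒  ..F.FFF........  {d→[2, 4, 5, 6]}

blocks(d) = [2, 4, 5, 6]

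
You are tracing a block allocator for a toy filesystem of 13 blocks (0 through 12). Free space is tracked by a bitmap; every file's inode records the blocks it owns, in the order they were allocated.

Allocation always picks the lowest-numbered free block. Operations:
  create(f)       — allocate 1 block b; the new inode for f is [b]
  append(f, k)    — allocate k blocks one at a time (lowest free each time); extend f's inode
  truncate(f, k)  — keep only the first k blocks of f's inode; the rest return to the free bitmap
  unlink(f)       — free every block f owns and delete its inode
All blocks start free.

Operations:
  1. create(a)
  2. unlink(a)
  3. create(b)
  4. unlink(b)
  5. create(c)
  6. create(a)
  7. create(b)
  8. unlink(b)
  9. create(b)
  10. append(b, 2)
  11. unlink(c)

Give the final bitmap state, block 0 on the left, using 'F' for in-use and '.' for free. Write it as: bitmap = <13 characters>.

bitmap = .FFFF........

after create(a) → a:[0]  free=[F............]
after unlink(a) →   free=[.............]
after create(b) → b:[0]  free=[F............]
after unlink(b) →   free=[.............]
after create(c) → c:[0]  free=[F............]
after create(a) → a:[1], c:[0]  free=[FF...........]
after create(b) → a:[1], b:[2], c:[0]  free=[FFF..........]
after unlink(b) → a:[1], c:[0]  free=[FF...........]
after create(b) → a:[1], b:[2], c:[0]  free=[FFF..........]
after append(b, 2) → a:[1], b:[2, 3, 4], c:[0]  free=[FFFFF........]
after unlink(c) → a:[1], b:[2, 3, 4]  free=[.FFFF........]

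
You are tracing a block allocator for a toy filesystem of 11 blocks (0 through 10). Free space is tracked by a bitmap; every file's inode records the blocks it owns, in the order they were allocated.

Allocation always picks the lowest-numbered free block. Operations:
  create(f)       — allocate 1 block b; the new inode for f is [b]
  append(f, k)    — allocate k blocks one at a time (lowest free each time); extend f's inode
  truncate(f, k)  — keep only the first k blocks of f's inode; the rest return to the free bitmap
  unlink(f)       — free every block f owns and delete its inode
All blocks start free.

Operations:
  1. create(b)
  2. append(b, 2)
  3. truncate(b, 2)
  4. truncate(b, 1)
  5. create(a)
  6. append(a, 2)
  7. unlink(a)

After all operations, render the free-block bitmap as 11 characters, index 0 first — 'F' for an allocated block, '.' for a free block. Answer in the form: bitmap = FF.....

  1. create(b)  ⇒  F..........  {b→[0]}
  2. append(b, 2)  ⇒  FFF........  {b→[0, 1, 2]}
  3. truncate(b, 2)  ⇒  FF.........  {b→[0, 1]}
  4. truncate(b, 1)  ⇒  F..........  {b→[0]}
  5. create(a)  ⇒  FF.........  {a→[1]; b→[0]}
  6. append(a, 2)  ⇒  FFFF.......  {a→[1, 2, 3]; b→[0]}
  7. unlink(a)  ⇒  F..........  {b→[0]}

bitmap = F..........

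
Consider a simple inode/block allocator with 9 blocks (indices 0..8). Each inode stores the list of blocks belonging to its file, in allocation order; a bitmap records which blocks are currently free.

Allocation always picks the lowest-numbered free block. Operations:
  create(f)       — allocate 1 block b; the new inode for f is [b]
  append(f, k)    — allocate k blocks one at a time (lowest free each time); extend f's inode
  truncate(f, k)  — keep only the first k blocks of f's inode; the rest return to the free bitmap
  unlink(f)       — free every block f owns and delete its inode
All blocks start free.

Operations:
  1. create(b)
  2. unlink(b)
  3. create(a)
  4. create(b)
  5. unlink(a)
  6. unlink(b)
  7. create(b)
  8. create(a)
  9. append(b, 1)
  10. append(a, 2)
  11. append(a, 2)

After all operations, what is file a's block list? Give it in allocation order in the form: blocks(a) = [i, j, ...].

blocks(a) = [1, 3, 4, 5, 6]

create(b): bitmap=F........ | b=[0]
unlink(b): bitmap=......... | 
create(a): bitmap=F........ | a=[0]
create(b): bitmap=FF....... | a=[0] b=[1]
unlink(a): bitmap=.F....... | b=[1]
unlink(b): bitmap=......... | 
create(b): bitmap=F........ | b=[0]
create(a): bitmap=FF....... | a=[1] b=[0]
append(b, 1): bitmap=FFF...... | a=[1] b=[0, 2]
append(a, 2): bitmap=FFFFF.... | a=[1, 3, 4] b=[0, 2]
append(a, 2): bitmap=FFFFFFF.. | a=[1, 3, 4, 5, 6] b=[0, 2]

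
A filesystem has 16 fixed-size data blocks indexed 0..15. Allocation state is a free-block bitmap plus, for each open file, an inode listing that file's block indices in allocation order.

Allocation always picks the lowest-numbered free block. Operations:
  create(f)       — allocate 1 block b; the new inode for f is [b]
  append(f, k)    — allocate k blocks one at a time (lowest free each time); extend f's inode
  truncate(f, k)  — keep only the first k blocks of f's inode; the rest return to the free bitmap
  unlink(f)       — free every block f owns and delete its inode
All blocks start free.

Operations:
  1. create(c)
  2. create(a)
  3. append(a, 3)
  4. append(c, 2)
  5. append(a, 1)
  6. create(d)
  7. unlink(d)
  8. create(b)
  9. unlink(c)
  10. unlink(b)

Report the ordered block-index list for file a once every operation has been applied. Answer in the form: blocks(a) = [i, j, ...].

[1] create(c) — c=0 (map F...............)
[2] create(a) — a=1 c=0 (map FF..............)
[3] append(a, 3) — a=1,2,3,4 c=0 (map FFFFF...........)
[4] append(c, 2) — a=1,2,3,4 c=0,5,6 (map FFFFFFF.........)
[5] append(a, 1) — a=1,2,3,4,7 c=0,5,6 (map FFFFFFFF........)
[6] create(d) — a=1,2,3,4,7 c=0,5,6 d=8 (map FFFFFFFFF.......)
[7] unlink(d) — a=1,2,3,4,7 c=0,5,6 (map FFFFFFFF........)
[8] create(b) — a=1,2,3,4,7 b=8 c=0,5,6 (map FFFFFFFFF.......)
[9] unlink(c) — a=1,2,3,4,7 b=8 (map .FFFF..FF.......)
[10] unlink(b) — a=1,2,3,4,7 (map .FFFF..F........)

blocks(a) = [1, 2, 3, 4, 7]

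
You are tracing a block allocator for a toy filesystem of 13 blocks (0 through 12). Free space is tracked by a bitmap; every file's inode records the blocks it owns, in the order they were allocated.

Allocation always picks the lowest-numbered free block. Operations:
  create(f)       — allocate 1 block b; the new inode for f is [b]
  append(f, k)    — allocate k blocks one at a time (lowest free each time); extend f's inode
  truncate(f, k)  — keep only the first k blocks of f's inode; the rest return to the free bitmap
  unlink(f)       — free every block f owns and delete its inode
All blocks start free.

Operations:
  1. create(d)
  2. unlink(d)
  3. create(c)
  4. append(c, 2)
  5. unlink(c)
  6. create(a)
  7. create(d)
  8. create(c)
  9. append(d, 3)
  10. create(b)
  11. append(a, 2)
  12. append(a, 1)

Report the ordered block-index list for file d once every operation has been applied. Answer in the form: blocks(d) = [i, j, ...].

[1] create(d) — d=0 (map F............)
[2] unlink(d) —  (map .............)
[3] create(c) — c=0 (map F............)
[4] append(c, 2) — c=0,1,2 (map FFF..........)
[5] unlink(c) —  (map .............)
[6] create(a) — a=0 (map F............)
[7] create(d) — a=0 d=1 (map FF...........)
[8] create(c) — a=0 c=2 d=1 (map FFF..........)
[9] append(d, 3) — a=0 c=2 d=1,3,4,5 (map FFFFFF.......)
[10] create(b) — a=0 b=6 c=2 d=1,3,4,5 (map FFFFFFF......)
[11] append(a, 2) — a=0,7,8 b=6 c=2 d=1,3,4,5 (map FFFFFFFFF....)
[12] append(a, 1) — a=0,7,8,9 b=6 c=2 d=1,3,4,5 (map FFFFFFFFFF...)

blocks(d) = [1, 3, 4, 5]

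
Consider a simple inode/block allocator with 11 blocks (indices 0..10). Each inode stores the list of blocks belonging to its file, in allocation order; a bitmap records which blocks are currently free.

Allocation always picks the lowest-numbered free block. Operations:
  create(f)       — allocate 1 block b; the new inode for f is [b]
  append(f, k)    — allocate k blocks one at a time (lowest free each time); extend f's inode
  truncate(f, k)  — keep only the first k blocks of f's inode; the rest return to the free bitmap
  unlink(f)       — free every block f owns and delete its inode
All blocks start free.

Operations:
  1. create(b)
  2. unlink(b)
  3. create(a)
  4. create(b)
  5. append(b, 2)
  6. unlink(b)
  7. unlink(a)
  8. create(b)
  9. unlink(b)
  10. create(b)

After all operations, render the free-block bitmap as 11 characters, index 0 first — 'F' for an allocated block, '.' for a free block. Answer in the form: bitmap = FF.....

bitmap = F..........

after create(b) → b:[0]  free=[F..........]
after unlink(b) →   free=[...........]
after create(a) → a:[0]  free=[F..........]
after create(b) → a:[0], b:[1]  free=[FF.........]
after append(b, 2) → a:[0], b:[1, 2, 3]  free=[FFFF.......]
after unlink(b) → a:[0]  free=[F..........]
after unlink(a) →   free=[...........]
after create(b) → b:[0]  free=[F..........]
after unlink(b) →   free=[...........]
after create(b) → b:[0]  free=[F..........]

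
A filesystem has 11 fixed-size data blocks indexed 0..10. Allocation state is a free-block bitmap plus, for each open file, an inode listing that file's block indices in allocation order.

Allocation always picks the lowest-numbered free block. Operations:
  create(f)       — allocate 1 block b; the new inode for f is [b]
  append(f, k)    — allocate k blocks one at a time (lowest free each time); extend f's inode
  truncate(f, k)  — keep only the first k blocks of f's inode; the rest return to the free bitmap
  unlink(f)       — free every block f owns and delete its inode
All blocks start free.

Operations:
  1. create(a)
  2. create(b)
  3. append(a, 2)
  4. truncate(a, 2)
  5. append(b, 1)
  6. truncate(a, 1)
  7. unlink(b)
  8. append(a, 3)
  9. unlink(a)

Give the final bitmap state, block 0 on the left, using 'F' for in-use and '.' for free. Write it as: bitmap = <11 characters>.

after create(a) → a:[0]  free=[F..........]
after create(b) → a:[0], b:[1]  free=[FF.........]
after append(a, 2) → a:[0, 2, 3], b:[1]  free=[FFFF.......]
after truncate(a, 2) → a:[0, 2], b:[1]  free=[FFF........]
after append(b, 1) → a:[0, 2], b:[1, 3]  free=[FFFF.......]
after truncate(a, 1) → a:[0], b:[1, 3]  free=[FF.F.......]
after unlink(b) → a:[0]  free=[F..........]
after append(a, 3) → a:[0, 1, 2, 3]  free=[FFFF.......]
after unlink(a) →   free=[...........]

bitmap = ...........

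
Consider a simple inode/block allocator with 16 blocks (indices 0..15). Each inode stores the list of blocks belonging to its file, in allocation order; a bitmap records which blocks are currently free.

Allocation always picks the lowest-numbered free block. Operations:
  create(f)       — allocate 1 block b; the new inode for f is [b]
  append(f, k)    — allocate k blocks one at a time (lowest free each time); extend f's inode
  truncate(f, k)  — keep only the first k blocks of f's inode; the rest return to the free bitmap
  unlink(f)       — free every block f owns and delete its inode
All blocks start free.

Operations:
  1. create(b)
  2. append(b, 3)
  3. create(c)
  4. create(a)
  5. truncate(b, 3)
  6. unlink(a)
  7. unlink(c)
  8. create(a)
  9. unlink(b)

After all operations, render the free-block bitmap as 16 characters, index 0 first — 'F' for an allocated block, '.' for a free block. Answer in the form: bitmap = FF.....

  1. create(b)  ⇒  F...............  {b→[0]}
  2. append(b, 3)  ⇒  FFFF............  {b→[0, 1, 2, 3]}
  3. create(c)  ⇒  FFFFF...........  {b→[0, 1, 2, 3]; c→[4]}
  4. create(a)  ⇒  FFFFFF..........  {a→[5]; b→[0, 1, 2, 3]; c→[4]}
  5. truncate(b, 3)  ⇒  FFF.FF..........  {a→[5]; b→[0, 1, 2]; c→[4]}
  6. unlink(a)  ⇒  FFF.F...........  {b→[0, 1, 2]; c→[4]}
  7. unlink(c)  ⇒  FFF.............  {b→[0, 1, 2]}
  8. create(a)  ⇒  FFFF............  {a→[3]; b→[0, 1, 2]}
  9. unlink(b)  ⇒  ...F............  {a→[3]}

bitmap = ...F............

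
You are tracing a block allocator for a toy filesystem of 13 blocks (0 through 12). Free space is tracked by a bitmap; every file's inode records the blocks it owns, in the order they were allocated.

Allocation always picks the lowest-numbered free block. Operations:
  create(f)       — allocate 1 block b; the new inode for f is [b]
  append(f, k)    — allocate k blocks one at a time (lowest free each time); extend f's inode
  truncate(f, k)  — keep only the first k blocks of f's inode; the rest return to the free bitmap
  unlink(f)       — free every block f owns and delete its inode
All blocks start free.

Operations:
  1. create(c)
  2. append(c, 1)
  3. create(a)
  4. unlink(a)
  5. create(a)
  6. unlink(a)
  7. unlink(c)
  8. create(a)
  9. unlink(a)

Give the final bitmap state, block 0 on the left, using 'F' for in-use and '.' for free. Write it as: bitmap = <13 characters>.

bitmap = .............

[1] create(c) — c=0 (map F............)
[2] append(c, 1) — c=0,1 (map FF...........)
[3] create(a) — a=2 c=0,1 (map FFF..........)
[4] unlink(a) — c=0,1 (map FF...........)
[5] create(a) — a=2 c=0,1 (map FFF..........)
[6] unlink(a) — c=0,1 (map FF...........)
[7] unlink(c) —  (map .............)
[8] create(a) — a=0 (map F............)
[9] unlink(a) —  (map .............)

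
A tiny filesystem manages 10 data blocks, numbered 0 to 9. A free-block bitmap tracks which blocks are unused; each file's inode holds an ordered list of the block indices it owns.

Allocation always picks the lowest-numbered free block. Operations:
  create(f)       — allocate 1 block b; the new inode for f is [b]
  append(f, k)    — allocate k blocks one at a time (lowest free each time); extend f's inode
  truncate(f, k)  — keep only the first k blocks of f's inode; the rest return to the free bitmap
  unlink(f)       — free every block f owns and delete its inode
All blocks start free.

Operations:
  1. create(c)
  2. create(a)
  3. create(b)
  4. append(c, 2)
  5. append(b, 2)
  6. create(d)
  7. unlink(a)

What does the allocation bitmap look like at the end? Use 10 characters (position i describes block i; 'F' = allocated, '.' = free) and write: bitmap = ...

[1] create(c) — c=0 (map F.........)
[2] create(a) — a=1 c=0 (map FF........)
[3] create(b) — a=1 b=2 c=0 (map FFF.......)
[4] append(c, 2) — a=1 b=2 c=0,3,4 (map FFFFF.....)
[5] append(b, 2) — a=1 b=2,5,6 c=0,3,4 (map FFFFFFF...)
[6] create(d) — a=1 b=2,5,6 c=0,3,4 d=7 (map FFFFFFFF..)
[7] unlink(a) — b=2,5,6 c=0,3,4 d=7 (map F.FFFFFF..)

bitmap = F.FFFFFF..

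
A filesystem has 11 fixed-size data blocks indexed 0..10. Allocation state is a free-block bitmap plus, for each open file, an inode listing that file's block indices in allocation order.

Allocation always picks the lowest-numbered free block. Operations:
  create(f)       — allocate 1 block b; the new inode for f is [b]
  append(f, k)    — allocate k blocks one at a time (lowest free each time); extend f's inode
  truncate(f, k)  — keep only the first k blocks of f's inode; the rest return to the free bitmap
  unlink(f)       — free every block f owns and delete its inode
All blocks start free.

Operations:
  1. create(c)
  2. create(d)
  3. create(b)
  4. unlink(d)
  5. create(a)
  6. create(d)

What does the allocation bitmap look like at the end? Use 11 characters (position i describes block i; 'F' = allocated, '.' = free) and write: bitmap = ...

after create(c) → c:[0]  free=[F..........]
after create(d) → c:[0], d:[1]  free=[FF.........]
after create(b) → b:[2], c:[0], d:[1]  free=[FFF........]
after unlink(d) → b:[2], c:[0]  free=[F.F........]
after create(a) → a:[1], b:[2], c:[0]  free=[FFF........]
after create(d) → a:[1], b:[2], c:[0], d:[3]  free=[FFFF.......]

bitmap = FFFF.......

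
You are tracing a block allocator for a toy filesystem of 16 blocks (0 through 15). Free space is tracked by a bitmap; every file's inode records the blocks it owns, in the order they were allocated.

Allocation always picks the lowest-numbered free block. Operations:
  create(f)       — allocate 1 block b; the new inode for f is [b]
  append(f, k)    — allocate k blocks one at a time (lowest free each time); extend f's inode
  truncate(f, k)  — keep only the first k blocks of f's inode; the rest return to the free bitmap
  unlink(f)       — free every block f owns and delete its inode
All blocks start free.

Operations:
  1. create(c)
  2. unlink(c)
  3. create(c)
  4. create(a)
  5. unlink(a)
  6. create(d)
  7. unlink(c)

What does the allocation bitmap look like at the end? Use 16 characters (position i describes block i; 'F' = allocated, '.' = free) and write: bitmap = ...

bitmap = .F..............

[1] create(c) — c=0 (map F...............)
[2] unlink(c) —  (map ................)
[3] create(c) — c=0 (map F...............)
[4] create(a) — a=1 c=0 (map FF..............)
[5] unlink(a) — c=0 (map F...............)
[6] create(d) — c=0 d=1 (map FF..............)
[7] unlink(c) — d=1 (map .F..............)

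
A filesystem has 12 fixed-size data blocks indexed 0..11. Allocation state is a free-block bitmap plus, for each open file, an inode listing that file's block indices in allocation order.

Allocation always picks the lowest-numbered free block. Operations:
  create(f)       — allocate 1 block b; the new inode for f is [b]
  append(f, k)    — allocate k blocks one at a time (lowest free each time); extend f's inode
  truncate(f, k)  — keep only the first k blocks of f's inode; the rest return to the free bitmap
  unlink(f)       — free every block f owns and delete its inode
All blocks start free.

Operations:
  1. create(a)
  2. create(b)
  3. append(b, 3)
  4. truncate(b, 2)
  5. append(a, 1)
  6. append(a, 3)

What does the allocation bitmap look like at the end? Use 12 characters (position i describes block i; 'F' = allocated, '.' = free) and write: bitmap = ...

bitmap = FFFFFFF.....

create(a): bitmap=F........... | a=[0]
create(b): bitmap=FF.......... | a=[0] b=[1]
append(b, 3): bitmap=FFFFF....... | a=[0] b=[1, 2, 3, 4]
truncate(b, 2): bitmap=FFF......... | a=[0] b=[1, 2]
append(a, 1): bitmap=FFFF........ | a=[0, 3] b=[1, 2]
append(a, 3): bitmap=FFFFFFF..... | a=[0, 3, 4, 5, 6] b=[1, 2]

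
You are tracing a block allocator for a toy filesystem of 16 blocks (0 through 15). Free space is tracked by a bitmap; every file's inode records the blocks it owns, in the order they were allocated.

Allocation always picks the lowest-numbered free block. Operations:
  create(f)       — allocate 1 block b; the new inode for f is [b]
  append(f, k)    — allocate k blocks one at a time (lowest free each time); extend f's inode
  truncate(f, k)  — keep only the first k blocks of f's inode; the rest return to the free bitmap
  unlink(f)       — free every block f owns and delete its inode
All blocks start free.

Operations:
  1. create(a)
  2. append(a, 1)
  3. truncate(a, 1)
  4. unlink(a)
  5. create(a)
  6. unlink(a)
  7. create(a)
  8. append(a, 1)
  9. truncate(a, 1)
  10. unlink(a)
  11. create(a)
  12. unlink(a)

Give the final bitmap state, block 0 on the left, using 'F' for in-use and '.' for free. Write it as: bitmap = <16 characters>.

bitmap = ................

after create(a) → a:[0]  free=[F...............]
after append(a, 1) → a:[0, 1]  free=[FF..............]
after truncate(a, 1) → a:[0]  free=[F...............]
after unlink(a) →   free=[................]
after create(a) → a:[0]  free=[F...............]
after unlink(a) →   free=[................]
after create(a) → a:[0]  free=[F...............]
after append(a, 1) → a:[0, 1]  free=[FF..............]
after truncate(a, 1) → a:[0]  free=[F...............]
after unlink(a) →   free=[................]
after create(a) → a:[0]  free=[F...............]
after unlink(a) →   free=[................]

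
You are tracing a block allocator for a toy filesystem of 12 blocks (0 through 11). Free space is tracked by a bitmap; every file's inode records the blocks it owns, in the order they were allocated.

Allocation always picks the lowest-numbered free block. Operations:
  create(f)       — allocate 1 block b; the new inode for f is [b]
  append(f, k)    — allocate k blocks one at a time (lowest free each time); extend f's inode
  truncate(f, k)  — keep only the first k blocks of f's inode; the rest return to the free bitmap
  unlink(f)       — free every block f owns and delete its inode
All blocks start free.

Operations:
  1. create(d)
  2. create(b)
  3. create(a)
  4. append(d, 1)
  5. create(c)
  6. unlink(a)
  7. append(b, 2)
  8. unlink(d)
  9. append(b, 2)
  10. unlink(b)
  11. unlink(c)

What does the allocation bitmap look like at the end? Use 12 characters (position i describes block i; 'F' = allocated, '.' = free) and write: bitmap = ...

bitmap = ............

[1] create(d) — d=0 (map F...........)
[2] create(b) — b=1 d=0 (map FF..........)
[3] create(a) — a=2 b=1 d=0 (map FFF.........)
[4] append(d, 1) — a=2 b=1 d=0,3 (map FFFF........)
[5] create(c) — a=2 b=1 c=4 d=0,3 (map FFFFF.......)
[6] unlink(a) — b=1 c=4 d=0,3 (map FF.FF.......)
[7] append(b, 2) — b=1,2,5 c=4 d=0,3 (map FFFFFF......)
[8] unlink(d) — b=1,2,5 c=4 (map .FF.FF......)
[9] append(b, 2) — b=1,2,5,0,3 c=4 (map FFFFFF......)
[10] unlink(b) — c=4 (map ....F.......)
[11] unlink(c) —  (map ............)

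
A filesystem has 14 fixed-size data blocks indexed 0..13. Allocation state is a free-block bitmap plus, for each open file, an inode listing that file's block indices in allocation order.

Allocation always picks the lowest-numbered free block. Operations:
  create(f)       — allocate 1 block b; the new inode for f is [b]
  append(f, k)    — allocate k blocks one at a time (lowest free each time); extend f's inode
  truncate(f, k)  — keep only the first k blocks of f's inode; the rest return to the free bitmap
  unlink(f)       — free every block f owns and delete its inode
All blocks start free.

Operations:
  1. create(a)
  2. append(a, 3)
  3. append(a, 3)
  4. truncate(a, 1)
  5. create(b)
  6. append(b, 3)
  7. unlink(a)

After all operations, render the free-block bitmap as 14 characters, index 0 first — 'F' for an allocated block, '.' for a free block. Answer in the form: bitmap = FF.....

bitmap = .FFFF.........

create(a): bitmap=F............. | a=[0]
append(a, 3): bitmap=FFFF.......... | a=[0, 1, 2, 3]
append(a, 3): bitmap=FFFFFFF....... | a=[0, 1, 2, 3, 4, 5, 6]
truncate(a, 1): bitmap=F............. | a=[0]
create(b): bitmap=FF............ | a=[0] b=[1]
append(b, 3): bitmap=FFFFF......... | a=[0] b=[1, 2, 3, 4]
unlink(a): bitmap=.FFFF......... | b=[1, 2, 3, 4]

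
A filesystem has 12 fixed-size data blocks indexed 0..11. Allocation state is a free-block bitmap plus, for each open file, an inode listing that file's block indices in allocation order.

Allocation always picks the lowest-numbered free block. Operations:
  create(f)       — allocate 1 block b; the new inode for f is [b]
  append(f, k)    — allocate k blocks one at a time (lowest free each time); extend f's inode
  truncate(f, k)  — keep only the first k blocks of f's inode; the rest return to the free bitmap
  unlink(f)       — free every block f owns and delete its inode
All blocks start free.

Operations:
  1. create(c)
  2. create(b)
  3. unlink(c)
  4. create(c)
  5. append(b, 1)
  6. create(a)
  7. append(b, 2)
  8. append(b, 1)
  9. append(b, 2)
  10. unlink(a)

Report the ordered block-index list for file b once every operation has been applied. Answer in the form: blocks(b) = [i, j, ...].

[1] create(c) — c=0 (map F...........)
[2] create(b) — b=1 c=0 (map FF..........)
[3] unlink(c) — b=1 (map .F..........)
[4] create(c) — b=1 c=0 (map FF..........)
[5] append(b, 1) — b=1,2 c=0 (map FFF.........)
[6] create(a) — a=3 b=1,2 c=0 (map FFFF........)
[7] append(b, 2) — a=3 b=1,2,4,5 c=0 (map FFFFFF......)
[8] append(b, 1) — a=3 b=1,2,4,5,6 c=0 (map FFFFFFF.....)
[9] append(b, 2) — a=3 b=1,2,4,5,6,7,8 c=0 (map FFFFFFFFF...)
[10] unlink(a) — b=1,2,4,5,6,7,8 c=0 (map FFF.FFFFF...)

blocks(b) = [1, 2, 4, 5, 6, 7, 8]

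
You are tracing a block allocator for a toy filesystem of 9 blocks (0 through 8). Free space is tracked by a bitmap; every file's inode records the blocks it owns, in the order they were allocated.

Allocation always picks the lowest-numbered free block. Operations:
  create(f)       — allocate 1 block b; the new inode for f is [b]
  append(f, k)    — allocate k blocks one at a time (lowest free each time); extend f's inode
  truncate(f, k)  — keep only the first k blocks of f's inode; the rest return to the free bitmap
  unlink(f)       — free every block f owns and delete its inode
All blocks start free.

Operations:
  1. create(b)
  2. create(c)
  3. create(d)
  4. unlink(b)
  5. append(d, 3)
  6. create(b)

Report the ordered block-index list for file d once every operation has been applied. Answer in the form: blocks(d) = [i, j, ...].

blocks(d) = [2, 0, 3, 4]

create(b): bitmap=F........ | b=[0]
create(c): bitmap=FF....... | b=[0] c=[1]
create(d): bitmap=FFF...... | b=[0] c=[1] d=[2]
unlink(b): bitmap=.FF...... | c=[1] d=[2]
append(d, 3): bitmap=FFFFF.... | c=[1] d=[2, 0, 3, 4]
create(b): bitmap=FFFFFF... | b=[5] c=[1] d=[2, 0, 3, 4]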